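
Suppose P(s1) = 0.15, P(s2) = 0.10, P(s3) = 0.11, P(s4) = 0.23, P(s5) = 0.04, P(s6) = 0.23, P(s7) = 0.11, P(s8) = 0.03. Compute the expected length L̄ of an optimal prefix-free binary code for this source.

2.78 bits/symbol

Repeatedly combine the two least-probable nodes; the expected code length is the sum of the merged weights.
merge 3/100 + 1/25 → 7/100
merge 7/100 + 1/10 → 17/100
merge 11/100 + 11/100 → 11/50
merge 3/20 + 17/100 → 8/25
merge 11/50 + 23/100 → 9/20
merge 23/100 + 8/25 → 11/20
merge 9/20 + 11/20 → 1
L = 7/100 + 17/100 + 11/50 + 8/25 + 9/20 + 11/20 + 1 = 139/50 = 2.78 bits/symbol.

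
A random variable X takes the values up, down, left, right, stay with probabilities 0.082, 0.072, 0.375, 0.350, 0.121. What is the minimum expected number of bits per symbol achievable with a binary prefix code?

2.054 bits/symbol

Repeatedly combine the two least-probable nodes; the expected code length is the sum of the merged weights.
merge 9/125 + 41/500 → 77/500
merge 121/1000 + 77/500 → 11/40
merge 11/40 + 7/20 → 5/8
merge 3/8 + 5/8 → 1
L = 77/500 + 11/40 + 5/8 + 1 = 1027/500 = 2.054 bits/symbol.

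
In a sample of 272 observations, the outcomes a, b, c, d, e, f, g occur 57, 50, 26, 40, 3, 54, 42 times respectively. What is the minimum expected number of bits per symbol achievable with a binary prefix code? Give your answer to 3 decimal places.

Probabilities are the counts divided by 272.
Repeatedly combine the two least-probable nodes; the expected code length is the sum of the merged weights.
merge 3/272 + 13/136 → 29/272
merge 29/272 + 5/34 → 69/272
merge 21/136 + 25/136 → 23/68
merge 27/136 + 57/272 → 111/272
merge 69/272 + 23/68 → 161/272
merge 111/272 + 161/272 → 1
L = 29/272 + 69/272 + 23/68 + 111/272 + 161/272 + 1 = 367/136 ≈ 2.699 bits/symbol.

2.699 bits/symbol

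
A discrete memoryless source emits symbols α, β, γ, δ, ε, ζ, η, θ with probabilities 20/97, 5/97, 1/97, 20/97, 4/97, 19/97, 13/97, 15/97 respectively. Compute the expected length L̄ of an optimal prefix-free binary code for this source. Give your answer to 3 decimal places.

Repeatedly combine the two least-probable nodes; the expected code length is the sum of the merged weights.
merge 1/97 + 4/97 → 5/97
merge 5/97 + 5/97 → 10/97
merge 10/97 + 13/97 → 23/97
merge 15/97 + 19/97 → 34/97
merge 20/97 + 20/97 → 40/97
merge 23/97 + 34/97 → 57/97
merge 40/97 + 57/97 → 1
L = 5/97 + 10/97 + 23/97 + 34/97 + 40/97 + 57/97 + 1 = 266/97 ≈ 2.742 bits/symbol.

2.742 bits/symbol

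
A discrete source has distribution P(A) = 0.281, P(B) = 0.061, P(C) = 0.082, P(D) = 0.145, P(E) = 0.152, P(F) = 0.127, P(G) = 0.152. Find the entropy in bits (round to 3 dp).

2.665 bits

H = −Σ pᵢ log₂ pᵢ.
−0.281·log₂(0.281) = 0.5146
−0.061·log₂(0.061) = 0.2461
−0.082·log₂(0.082) = 0.2959
−0.145·log₂(0.145) = 0.4040
−0.152·log₂(0.152) = 0.4131
−0.127·log₂(0.127) = 0.3781
−0.152·log₂(0.152) = 0.4131
Sum ≈ 2.6649 → 2.665 bits.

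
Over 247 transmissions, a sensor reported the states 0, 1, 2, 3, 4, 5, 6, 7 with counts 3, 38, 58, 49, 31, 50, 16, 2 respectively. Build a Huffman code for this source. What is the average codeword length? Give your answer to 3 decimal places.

Probabilities are the counts divided by 247.
Repeatedly combine the two least-probable nodes; the expected code length is the sum of the merged weights.
merge 2/247 + 3/247 → 5/247
merge 5/247 + 16/247 → 21/247
merge 21/247 + 31/247 → 4/19
merge 2/13 + 49/247 → 87/247
merge 50/247 + 4/19 → 102/247
merge 58/247 + 87/247 → 145/247
merge 102/247 + 145/247 → 1
L = 5/247 + 21/247 + 4/19 + 87/247 + 102/247 + 145/247 + 1 = 659/247 ≈ 2.668 bits/symbol.

2.668 bits/symbol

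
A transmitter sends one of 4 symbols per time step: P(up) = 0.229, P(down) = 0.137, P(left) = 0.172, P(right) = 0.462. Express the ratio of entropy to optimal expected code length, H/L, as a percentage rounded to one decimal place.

Entropy H = −Σ p log₂ p ≈ 1.8314 bits.
Huffman merges: 137/1000+43/250→309/1000; 229/1000+309/1000→269/500; 231/500+269/500→1. L = 1847/1000 ≈ 1.8470.
Efficiency = H/L = 1.8314/1.8470 = 99.2%.

99.2%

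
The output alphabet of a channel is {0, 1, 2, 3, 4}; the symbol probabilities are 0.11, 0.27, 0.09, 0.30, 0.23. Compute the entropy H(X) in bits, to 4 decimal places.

2.1817 bits

H = −Σ pᵢ log₂ pᵢ.
−0.11·log₂(0.11) = 0.3503
−0.27·log₂(0.27) = 0.5100
−0.09·log₂(0.09) = 0.3127
−0.30·log₂(0.30) = 0.5211
−0.23·log₂(0.23) = 0.4877
Sum ≈ 2.1817 → 2.1817 bits.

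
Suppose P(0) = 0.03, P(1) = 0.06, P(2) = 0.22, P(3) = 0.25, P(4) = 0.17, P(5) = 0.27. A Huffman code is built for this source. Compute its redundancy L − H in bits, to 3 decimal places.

Entropy H = −Σ p log₂ p ≈ 2.3205 bits.
Huffman merges: 3/100+3/50→9/100; 9/100+17/100→13/50; 11/50+1/4→47/100; 13/50+27/100→53/100; 47/100+53/100→1. L = 47/20 ≈ 2.3500.
L − H = 2.3500 − 2.3205 = 0.030 bits.

0.030 bits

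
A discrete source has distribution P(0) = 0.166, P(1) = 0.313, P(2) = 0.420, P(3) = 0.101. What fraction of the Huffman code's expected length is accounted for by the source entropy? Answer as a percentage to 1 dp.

Entropy H = −Σ p log₂ p ≈ 1.8143 bits.
Huffman merges: 101/1000+83/500→267/1000; 267/1000+313/1000→29/50; 21/50+29/50→1. L = 1847/1000 ≈ 1.8470.
Efficiency = H/L = 1.8143/1.8470 = 98.2%.

98.2%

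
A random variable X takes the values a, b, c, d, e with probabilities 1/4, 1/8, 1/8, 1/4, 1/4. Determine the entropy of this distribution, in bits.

Each probability is a power of 1/2, so log₂(1/p) is an integer.
H = Σ p·log₂(1/p) = 1/4·2 + 1/8·3 + 1/8·3 + 1/4·2 + 1/4·2 = 2.25 bits.

2.25 bits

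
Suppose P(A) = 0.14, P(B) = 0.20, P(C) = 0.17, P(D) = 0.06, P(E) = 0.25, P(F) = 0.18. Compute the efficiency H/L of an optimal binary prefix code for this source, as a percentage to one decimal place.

Entropy H = −Σ p log₂ p ≈ 2.4849 bits.
Huffman merges: 3/50+7/50→1/5; 17/100+9/50→7/20; 1/5+1/5→2/5; 1/4+7/20→3/5; 2/5+3/5→1. L = 51/20 ≈ 2.5500.
Efficiency = H/L = 2.4849/2.5500 = 97.4%.

97.4%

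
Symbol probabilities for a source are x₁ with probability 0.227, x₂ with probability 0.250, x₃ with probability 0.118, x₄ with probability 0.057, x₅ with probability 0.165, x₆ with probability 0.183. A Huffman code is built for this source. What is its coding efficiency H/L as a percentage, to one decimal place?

Entropy H = −Σ p log₂ p ≈ 2.4623 bits.
Huffman merges: 57/1000+59/500→7/40; 33/200+7/40→17/50; 183/1000+227/1000→41/100; 1/4+17/50→59/100; 41/100+59/100→1. L = 503/200 ≈ 2.5150.
Efficiency = H/L = 2.4623/2.5150 = 97.9%.

97.9%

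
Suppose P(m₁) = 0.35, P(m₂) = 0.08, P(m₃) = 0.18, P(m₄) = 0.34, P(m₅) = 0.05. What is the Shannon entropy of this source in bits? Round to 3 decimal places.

2.012 bits

H = −Σ pᵢ log₂ pᵢ.
−0.35·log₂(0.35) = 0.5301
−0.08·log₂(0.08) = 0.2915
−0.18·log₂(0.18) = 0.4453
−0.34·log₂(0.34) = 0.5292
−0.05·log₂(0.05) = 0.2161
Sum ≈ 2.0122 → 2.012 bits.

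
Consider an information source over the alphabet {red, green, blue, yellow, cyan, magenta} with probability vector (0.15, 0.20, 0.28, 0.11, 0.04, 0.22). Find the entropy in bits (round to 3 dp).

2.406 bits

H = −Σ pᵢ log₂ pᵢ.
−0.15·log₂(0.15) = 0.4105
−0.20·log₂(0.20) = 0.4644
−0.28·log₂(0.28) = 0.5142
−0.11·log₂(0.11) = 0.3503
−0.04·log₂(0.04) = 0.1858
−0.22·log₂(0.22) = 0.4806
Sum ≈ 2.4058 → 2.406 bits.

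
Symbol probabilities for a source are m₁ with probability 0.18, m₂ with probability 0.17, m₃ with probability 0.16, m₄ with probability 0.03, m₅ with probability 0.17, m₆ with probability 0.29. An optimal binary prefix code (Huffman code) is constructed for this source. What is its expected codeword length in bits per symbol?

Repeatedly combine the two least-probable nodes; the expected code length is the sum of the merged weights.
merge 3/100 + 4/25 → 19/100
merge 17/100 + 17/100 → 17/50
merge 9/50 + 19/100 → 37/100
merge 29/100 + 17/50 → 63/100
merge 37/100 + 63/100 → 1
L = 19/100 + 17/50 + 37/100 + 63/100 + 1 = 253/100 = 2.53 bits/symbol.

2.53 bits/symbol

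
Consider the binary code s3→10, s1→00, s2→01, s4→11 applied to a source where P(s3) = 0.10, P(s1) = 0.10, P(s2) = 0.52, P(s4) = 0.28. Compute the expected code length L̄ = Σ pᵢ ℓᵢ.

L̄ = Σ pᵢ·ℓᵢ = 0.10·2 + 0.10·2 + 0.52·2 + 0.28·2 = 2 bits/symbol.

2 bits/symbol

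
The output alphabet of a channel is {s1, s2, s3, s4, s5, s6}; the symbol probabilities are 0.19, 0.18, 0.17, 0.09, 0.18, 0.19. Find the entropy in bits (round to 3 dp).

2.548 bits

H = −Σ pᵢ log₂ pᵢ.
−0.19·log₂(0.19) = 0.4552
−0.18·log₂(0.18) = 0.4453
−0.17·log₂(0.17) = 0.4346
−0.09·log₂(0.09) = 0.3127
−0.18·log₂(0.18) = 0.4453
−0.19·log₂(0.19) = 0.4552
Sum ≈ 2.5483 → 2.548 bits.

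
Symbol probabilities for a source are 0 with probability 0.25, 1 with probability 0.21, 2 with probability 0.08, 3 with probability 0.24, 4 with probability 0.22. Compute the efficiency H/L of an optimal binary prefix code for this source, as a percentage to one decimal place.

97.8%

Entropy H = −Σ p log₂ p ≈ 2.2390 bits.
Huffman merges: 2/25+21/100→29/100; 11/50+6/25→23/50; 1/4+29/100→27/50; 23/50+27/50→1. L = 229/100 ≈ 2.2900.
Efficiency = H/L = 2.2390/2.2900 = 97.8%.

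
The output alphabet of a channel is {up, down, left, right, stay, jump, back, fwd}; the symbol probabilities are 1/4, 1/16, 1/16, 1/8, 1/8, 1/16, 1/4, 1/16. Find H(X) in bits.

2.75 bits

Each probability is a power of 1/2, so log₂(1/p) is an integer.
H = Σ p·log₂(1/p) = 1/4·2 + 1/16·4 + 1/16·4 + 1/8·3 + 1/8·3 + 1/16·4 + 1/4·2 + 1/16·4 = 2.75 bits.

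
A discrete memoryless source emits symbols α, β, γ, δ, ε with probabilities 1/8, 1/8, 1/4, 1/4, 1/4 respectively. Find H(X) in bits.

Each probability is a power of 1/2, so log₂(1/p) is an integer.
H = Σ p·log₂(1/p) = 1/8·3 + 1/8·3 + 1/4·2 + 1/4·2 + 1/4·2 = 2.25 bits.

2.25 bits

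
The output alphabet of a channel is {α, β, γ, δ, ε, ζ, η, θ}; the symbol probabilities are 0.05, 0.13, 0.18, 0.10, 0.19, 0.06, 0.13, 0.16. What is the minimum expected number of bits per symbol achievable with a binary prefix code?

Repeatedly combine the two least-probable nodes; the expected code length is the sum of the merged weights.
merge 1/20 + 3/50 → 11/100
merge 1/10 + 11/100 → 21/100
merge 13/100 + 13/100 → 13/50
merge 4/25 + 9/50 → 17/50
merge 19/100 + 21/100 → 2/5
merge 13/50 + 17/50 → 3/5
merge 2/5 + 3/5 → 1
L = 11/100 + 21/100 + 13/50 + 17/50 + 2/5 + 3/5 + 1 = 73/25 = 2.92 bits/symbol.

2.92 bits/symbol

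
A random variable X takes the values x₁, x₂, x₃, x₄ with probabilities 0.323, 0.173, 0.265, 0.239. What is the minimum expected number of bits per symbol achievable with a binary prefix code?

Repeatedly combine the two least-probable nodes; the expected code length is the sum of the merged weights.
merge 173/1000 + 239/1000 → 103/250
merge 53/200 + 323/1000 → 147/250
merge 103/250 + 147/250 → 1
L = 103/250 + 147/250 + 1 = 2 bits/symbol.

2 bits/symbol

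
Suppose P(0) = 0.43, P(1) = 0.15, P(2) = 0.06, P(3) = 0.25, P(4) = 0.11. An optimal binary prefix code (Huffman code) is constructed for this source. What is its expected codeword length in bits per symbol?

Repeatedly combine the two least-probable nodes; the expected code length is the sum of the merged weights.
merge 3/50 + 11/100 → 17/100
merge 3/20 + 17/100 → 8/25
merge 1/4 + 8/25 → 57/100
merge 43/100 + 57/100 → 1
L = 17/100 + 8/25 + 57/100 + 1 = 103/50 = 2.06 bits/symbol.

2.06 bits/symbol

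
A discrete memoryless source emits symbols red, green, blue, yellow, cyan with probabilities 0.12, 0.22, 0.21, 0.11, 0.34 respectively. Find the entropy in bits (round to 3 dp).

2.200 bits

H = −Σ pᵢ log₂ pᵢ.
−0.12·log₂(0.12) = 0.3671
−0.22·log₂(0.22) = 0.4806
−0.21·log₂(0.21) = 0.4728
−0.11·log₂(0.11) = 0.3503
−0.34·log₂(0.34) = 0.5292
Sum ≈ 2.1999 → 2.200 bits.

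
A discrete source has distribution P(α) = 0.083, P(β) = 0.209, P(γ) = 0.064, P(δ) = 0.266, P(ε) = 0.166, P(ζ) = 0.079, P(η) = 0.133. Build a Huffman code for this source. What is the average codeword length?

2.668 bits/symbol

Repeatedly combine the two least-probable nodes; the expected code length is the sum of the merged weights.
merge 8/125 + 79/1000 → 143/1000
merge 83/1000 + 133/1000 → 27/125
merge 143/1000 + 83/500 → 309/1000
merge 209/1000 + 27/125 → 17/40
merge 133/500 + 309/1000 → 23/40
merge 17/40 + 23/40 → 1
L = 143/1000 + 27/125 + 309/1000 + 17/40 + 23/40 + 1 = 667/250 = 2.668 bits/symbol.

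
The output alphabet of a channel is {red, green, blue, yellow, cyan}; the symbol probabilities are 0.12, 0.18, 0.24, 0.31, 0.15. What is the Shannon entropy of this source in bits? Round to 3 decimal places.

H = −Σ pᵢ log₂ pᵢ.
−0.12·log₂(0.12) = 0.3671
−0.18·log₂(0.18) = 0.4453
−0.24·log₂(0.24) = 0.4941
−0.31·log₂(0.31) = 0.5238
−0.15·log₂(0.15) = 0.4105
Sum ≈ 2.2408 → 2.241 bits.

2.241 bits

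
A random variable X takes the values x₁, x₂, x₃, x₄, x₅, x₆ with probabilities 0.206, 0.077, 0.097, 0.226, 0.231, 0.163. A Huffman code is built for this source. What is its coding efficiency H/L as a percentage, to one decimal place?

98.8%

Entropy H = −Σ p log₂ p ≈ 2.4807 bits.
Huffman merges: 77/1000+97/1000→87/500; 163/1000+87/500→337/1000; 103/500+113/500→54/125; 231/1000+337/1000→71/125; 54/125+71/125→1. L = 2511/1000 ≈ 2.5110.
Efficiency = H/L = 2.4807/2.5110 = 98.8%.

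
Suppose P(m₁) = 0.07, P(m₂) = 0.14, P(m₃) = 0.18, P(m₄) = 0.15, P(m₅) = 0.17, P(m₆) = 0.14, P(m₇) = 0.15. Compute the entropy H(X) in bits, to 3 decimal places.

2.764 bits

H = −Σ pᵢ log₂ pᵢ.
−0.07·log₂(0.07) = 0.2686
−0.14·log₂(0.14) = 0.3971
−0.18·log₂(0.18) = 0.4453
−0.15·log₂(0.15) = 0.4105
−0.17·log₂(0.17) = 0.4346
−0.14·log₂(0.14) = 0.3971
−0.15·log₂(0.15) = 0.4105
Sum ≈ 2.7638 → 2.764 bits.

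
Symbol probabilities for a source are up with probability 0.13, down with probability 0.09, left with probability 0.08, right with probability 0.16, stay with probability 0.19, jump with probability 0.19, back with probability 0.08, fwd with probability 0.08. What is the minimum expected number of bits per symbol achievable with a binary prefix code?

2.95 bits/symbol

Repeatedly combine the two least-probable nodes; the expected code length is the sum of the merged weights.
merge 2/25 + 2/25 → 4/25
merge 2/25 + 9/100 → 17/100
merge 13/100 + 4/25 → 29/100
merge 4/25 + 17/100 → 33/100
merge 19/100 + 19/100 → 19/50
merge 29/100 + 33/100 → 31/50
merge 19/50 + 31/50 → 1
L = 4/25 + 17/100 + 29/100 + 33/100 + 19/50 + 31/50 + 1 = 59/20 = 2.95 bits/symbol.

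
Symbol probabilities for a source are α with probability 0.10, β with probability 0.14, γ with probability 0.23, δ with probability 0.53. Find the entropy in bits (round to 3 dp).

1.702 bits

H = −Σ pᵢ log₂ pᵢ.
−0.10·log₂(0.10) = 0.3322
−0.14·log₂(0.14) = 0.3971
−0.23·log₂(0.23) = 0.4877
−0.53·log₂(0.53) = 0.4854
Sum ≈ 1.7024 → 1.702 bits.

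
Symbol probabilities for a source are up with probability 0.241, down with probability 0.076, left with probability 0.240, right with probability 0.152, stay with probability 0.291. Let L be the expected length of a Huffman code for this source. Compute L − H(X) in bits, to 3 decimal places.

0.025 bits

Entropy H = −Σ p log₂ p ≈ 2.2028 bits.
Huffman merges: 19/250+19/125→57/250; 57/250+6/25→117/250; 241/1000+291/1000→133/250; 117/250+133/250→1. L = 557/250 ≈ 2.2280.
L − H = 2.2280 − 2.2028 = 0.025 bits.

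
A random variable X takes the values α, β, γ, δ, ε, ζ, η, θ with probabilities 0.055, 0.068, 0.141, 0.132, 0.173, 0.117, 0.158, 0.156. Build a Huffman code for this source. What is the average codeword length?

Repeatedly combine the two least-probable nodes; the expected code length is the sum of the merged weights.
merge 11/200 + 17/250 → 123/1000
merge 117/1000 + 123/1000 → 6/25
merge 33/250 + 141/1000 → 273/1000
merge 39/250 + 79/500 → 157/500
merge 173/1000 + 6/25 → 413/1000
merge 273/1000 + 157/500 → 587/1000
merge 413/1000 + 587/1000 → 1
L = 123/1000 + 6/25 + 273/1000 + 157/500 + 413/1000 + 587/1000 + 1 = 59/20 = 2.95 bits/symbol.

2.95 bits/symbol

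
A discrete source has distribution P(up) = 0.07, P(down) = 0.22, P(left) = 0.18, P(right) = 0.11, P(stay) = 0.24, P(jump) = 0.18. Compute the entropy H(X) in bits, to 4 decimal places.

2.4842 bits

H = −Σ pᵢ log₂ pᵢ.
−0.07·log₂(0.07) = 0.2686
−0.22·log₂(0.22) = 0.4806
−0.18·log₂(0.18) = 0.4453
−0.11·log₂(0.11) = 0.3503
−0.24·log₂(0.24) = 0.4941
−0.18·log₂(0.18) = 0.4453
Sum ≈ 2.4842 → 2.4842 bits.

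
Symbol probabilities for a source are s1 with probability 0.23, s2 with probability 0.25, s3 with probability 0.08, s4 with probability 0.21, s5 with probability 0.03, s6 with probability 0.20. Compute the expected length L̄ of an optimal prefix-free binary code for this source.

Repeatedly combine the two least-probable nodes; the expected code length is the sum of the merged weights.
merge 3/100 + 2/25 → 11/100
merge 11/100 + 1/5 → 31/100
merge 21/100 + 23/100 → 11/25
merge 1/4 + 31/100 → 14/25
merge 11/25 + 14/25 → 1
L = 11/100 + 31/100 + 11/25 + 14/25 + 1 = 121/50 = 2.42 bits/symbol.

2.42 bits/symbol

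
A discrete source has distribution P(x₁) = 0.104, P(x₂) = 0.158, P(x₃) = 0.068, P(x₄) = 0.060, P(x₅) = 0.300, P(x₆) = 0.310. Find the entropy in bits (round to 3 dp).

2.312 bits

H = −Σ pᵢ log₂ pᵢ.
−0.104·log₂(0.104) = 0.3396
−0.158·log₂(0.158) = 0.4206
−0.068·log₂(0.068) = 0.2637
−0.060·log₂(0.060) = 0.2435
−0.300·log₂(0.300) = 0.5211
−0.310·log₂(0.310) = 0.5238
Sum ≈ 2.3123 → 2.312 bits.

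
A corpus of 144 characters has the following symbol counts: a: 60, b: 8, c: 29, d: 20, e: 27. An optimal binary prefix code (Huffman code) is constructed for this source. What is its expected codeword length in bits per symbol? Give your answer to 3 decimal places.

Probabilities are the counts divided by 144.
Repeatedly combine the two least-probable nodes; the expected code length is the sum of the merged weights.
merge 1/18 + 5/36 → 7/36
merge 3/16 + 7/36 → 55/144
merge 29/144 + 55/144 → 7/12
merge 5/12 + 7/12 → 1
L = 7/36 + 55/144 + 7/12 + 1 = 311/144 ≈ 2.160 bits/symbol.

2.160 bits/symbol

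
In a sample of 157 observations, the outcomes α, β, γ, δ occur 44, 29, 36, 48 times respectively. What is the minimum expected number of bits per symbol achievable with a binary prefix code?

Probabilities are the counts divided by 157.
Repeatedly combine the two least-probable nodes; the expected code length is the sum of the merged weights.
merge 29/157 + 36/157 → 65/157
merge 44/157 + 48/157 → 92/157
merge 65/157 + 92/157 → 1
L = 65/157 + 92/157 + 1 = 2 bits/symbol.

2 bits/symbol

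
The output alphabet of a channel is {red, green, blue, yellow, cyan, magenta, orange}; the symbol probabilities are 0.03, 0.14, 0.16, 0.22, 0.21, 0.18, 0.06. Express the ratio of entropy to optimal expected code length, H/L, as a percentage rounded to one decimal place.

98.3%

Entropy H = −Σ p log₂ p ≈ 2.6141 bits.
Huffman merges: 3/100+3/50→9/100; 9/100+7/50→23/100; 4/25+9/50→17/50; 21/100+11/50→43/100; 23/100+17/50→57/100; 43/100+57/100→1. L = 133/50 ≈ 2.6600.
Efficiency = H/L = 2.6141/2.6600 = 98.3%.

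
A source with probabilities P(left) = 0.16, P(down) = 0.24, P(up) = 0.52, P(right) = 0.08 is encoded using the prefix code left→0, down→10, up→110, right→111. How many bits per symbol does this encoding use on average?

2.44 bits/symbol

L̄ = Σ pᵢ·ℓᵢ = 0.16·1 + 0.24·2 + 0.52·3 + 0.08·3 = 2.44 bits/symbol.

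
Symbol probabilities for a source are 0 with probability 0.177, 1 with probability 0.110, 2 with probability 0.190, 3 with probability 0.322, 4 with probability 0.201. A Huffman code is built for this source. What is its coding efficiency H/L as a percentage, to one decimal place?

Entropy H = −Σ p log₂ p ≈ 2.2394 bits.
Huffman merges: 11/100+177/1000→287/1000; 19/100+201/1000→391/1000; 287/1000+161/500→609/1000; 391/1000+609/1000→1. L = 2287/1000 ≈ 2.2870.
Efficiency = H/L = 2.2394/2.2870 = 97.9%.

97.9%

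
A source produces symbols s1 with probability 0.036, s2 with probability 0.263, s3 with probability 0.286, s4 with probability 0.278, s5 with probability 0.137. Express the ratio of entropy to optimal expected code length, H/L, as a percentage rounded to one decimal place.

96.7%

Entropy H = −Σ p log₂ p ≈ 2.1022 bits.
Huffman merges: 9/250+137/1000→173/1000; 173/1000+263/1000→109/250; 139/500+143/500→141/250; 109/250+141/250→1. L = 2173/1000 ≈ 2.1730.
Efficiency = H/L = 2.1022/2.1730 = 96.7%.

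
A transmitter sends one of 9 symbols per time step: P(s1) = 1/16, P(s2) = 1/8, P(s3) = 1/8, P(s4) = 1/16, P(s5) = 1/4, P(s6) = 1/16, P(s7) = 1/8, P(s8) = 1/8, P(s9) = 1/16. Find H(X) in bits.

Each probability is a power of 1/2, so log₂(1/p) is an integer.
H = Σ p·log₂(1/p) = 1/16·4 + 1/8·3 + 1/8·3 + 1/16·4 + 1/4·2 + 1/16·4 + 1/8·3 + 1/8·3 + 1/16·4 = 3 bits.

3 bits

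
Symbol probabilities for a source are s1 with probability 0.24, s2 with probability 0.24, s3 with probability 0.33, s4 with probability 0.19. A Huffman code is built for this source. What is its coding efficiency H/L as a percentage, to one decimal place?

Entropy H = −Σ p log₂ p ≈ 1.9713 bits.
Huffman merges: 19/100+6/25→43/100; 6/25+33/100→57/100; 43/100+57/100→1. L = 2 ≈ 2.0000.
Efficiency = H/L = 1.9713/2.0000 = 98.6%.

98.6%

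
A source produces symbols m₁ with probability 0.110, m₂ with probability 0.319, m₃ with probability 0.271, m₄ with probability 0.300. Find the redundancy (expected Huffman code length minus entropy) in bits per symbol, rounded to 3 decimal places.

0.092 bits

Entropy H = −Σ p log₂ p ≈ 1.9077 bits.
Huffman merges: 11/100+271/1000→381/1000; 3/10+319/1000→619/1000; 381/1000+619/1000→1. L = 2 ≈ 2.0000.
L − H = 2.0000 − 1.9077 = 0.092 bits.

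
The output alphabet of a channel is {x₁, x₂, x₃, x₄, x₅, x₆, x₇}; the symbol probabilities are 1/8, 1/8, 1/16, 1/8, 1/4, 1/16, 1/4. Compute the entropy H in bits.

Each probability is a power of 1/2, so log₂(1/p) is an integer.
H = Σ p·log₂(1/p) = 1/8·3 + 1/8·3 + 1/16·4 + 1/8·3 + 1/4·2 + 1/16·4 + 1/4·2 = 2.625 bits.

2.625 bits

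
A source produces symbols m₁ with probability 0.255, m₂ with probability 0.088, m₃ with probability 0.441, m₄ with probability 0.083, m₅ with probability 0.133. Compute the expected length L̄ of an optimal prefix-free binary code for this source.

2.034 bits/symbol

Repeatedly combine the two least-probable nodes; the expected code length is the sum of the merged weights.
merge 83/1000 + 11/125 → 171/1000
merge 133/1000 + 171/1000 → 38/125
merge 51/200 + 38/125 → 559/1000
merge 441/1000 + 559/1000 → 1
L = 171/1000 + 38/125 + 559/1000 + 1 = 1017/500 = 2.034 bits/symbol.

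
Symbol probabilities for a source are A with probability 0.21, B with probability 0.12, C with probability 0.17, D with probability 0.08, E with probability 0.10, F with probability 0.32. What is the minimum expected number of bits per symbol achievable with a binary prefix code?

Repeatedly combine the two least-probable nodes; the expected code length is the sum of the merged weights.
merge 2/25 + 1/10 → 9/50
merge 3/25 + 17/100 → 29/100
merge 9/50 + 21/100 → 39/100
merge 29/100 + 8/25 → 61/100
merge 39/100 + 61/100 → 1
L = 9/50 + 29/100 + 39/100 + 61/100 + 1 = 247/100 = 2.47 bits/symbol.

2.47 bits/symbol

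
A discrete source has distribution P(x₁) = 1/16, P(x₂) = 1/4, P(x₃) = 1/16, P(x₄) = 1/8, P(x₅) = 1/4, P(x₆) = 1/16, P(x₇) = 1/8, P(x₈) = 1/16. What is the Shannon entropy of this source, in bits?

2.75 bits

Each probability is a power of 1/2, so log₂(1/p) is an integer.
H = Σ p·log₂(1/p) = 1/16·4 + 1/4·2 + 1/16·4 + 1/8·3 + 1/4·2 + 1/16·4 + 1/8·3 + 1/16·4 = 2.75 bits.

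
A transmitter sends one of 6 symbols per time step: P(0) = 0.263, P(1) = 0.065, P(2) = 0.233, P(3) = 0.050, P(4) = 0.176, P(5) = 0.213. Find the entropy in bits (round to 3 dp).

2.385 bits

H = −Σ pᵢ log₂ pᵢ.
−0.263·log₂(0.263) = 0.5068
−0.065·log₂(0.065) = 0.2563
−0.233·log₂(0.233) = 0.4897
−0.050·log₂(0.050) = 0.2161
−0.176·log₂(0.176) = 0.4411
−0.213·log₂(0.213) = 0.4752
Sum ≈ 2.3852 → 2.385 bits.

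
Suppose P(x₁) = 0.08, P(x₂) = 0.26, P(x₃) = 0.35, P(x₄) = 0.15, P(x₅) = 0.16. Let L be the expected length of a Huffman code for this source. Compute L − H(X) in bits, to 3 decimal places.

Entropy H = −Σ p log₂ p ≈ 2.1605 bits.
Huffman merges: 2/25+3/20→23/100; 4/25+23/100→39/100; 13/50+7/20→61/100; 39/100+61/100→1. L = 223/100 ≈ 2.2300.
L − H = 2.2300 − 2.1605 = 0.070 bits.

0.070 bits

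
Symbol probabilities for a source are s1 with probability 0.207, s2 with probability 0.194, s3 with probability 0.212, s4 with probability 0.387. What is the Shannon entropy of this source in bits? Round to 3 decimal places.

1.934 bits

H = −Σ pᵢ log₂ pᵢ.
−0.207·log₂(0.207) = 0.4704
−0.194·log₂(0.194) = 0.4590
−0.212·log₂(0.212) = 0.4744
−0.387·log₂(0.387) = 0.5300
Sum ≈ 1.9338 → 1.934 bits.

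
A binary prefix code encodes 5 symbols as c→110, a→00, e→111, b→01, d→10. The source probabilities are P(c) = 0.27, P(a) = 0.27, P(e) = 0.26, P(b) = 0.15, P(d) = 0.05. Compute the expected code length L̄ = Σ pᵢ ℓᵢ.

2.53 bits/symbol

L̄ = Σ pᵢ·ℓᵢ = 0.27·3 + 0.27·2 + 0.26·3 + 0.15·2 + 0.05·2 = 2.53 bits/symbol.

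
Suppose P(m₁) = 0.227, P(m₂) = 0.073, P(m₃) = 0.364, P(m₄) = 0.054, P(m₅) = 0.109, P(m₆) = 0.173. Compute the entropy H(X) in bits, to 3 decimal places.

H = −Σ pᵢ log₂ pᵢ.
−0.227·log₂(0.227) = 0.4856
−0.073·log₂(0.073) = 0.2756
−0.364·log₂(0.364) = 0.5307
−0.054·log₂(0.054) = 0.2274
−0.109·log₂(0.109) = 0.3485
−0.173·log₂(0.173) = 0.4379
Sum ≈ 2.3058 → 2.306 bits.

2.306 bits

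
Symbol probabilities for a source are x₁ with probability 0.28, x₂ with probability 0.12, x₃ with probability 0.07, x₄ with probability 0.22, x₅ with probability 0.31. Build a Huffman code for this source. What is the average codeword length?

Repeatedly combine the two least-probable nodes; the expected code length is the sum of the merged weights.
merge 7/100 + 3/25 → 19/100
merge 19/100 + 11/50 → 41/100
merge 7/25 + 31/100 → 59/100
merge 41/100 + 59/100 → 1
L = 19/100 + 41/100 + 59/100 + 1 = 219/100 = 2.19 bits/symbol.

2.19 bits/symbol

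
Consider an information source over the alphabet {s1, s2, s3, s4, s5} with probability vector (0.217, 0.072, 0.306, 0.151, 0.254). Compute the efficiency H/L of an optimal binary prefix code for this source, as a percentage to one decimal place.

98.4%

Entropy H = −Σ p log₂ p ≈ 2.1884 bits.
Huffman merges: 9/125+151/1000→223/1000; 217/1000+223/1000→11/25; 127/500+153/500→14/25; 11/25+14/25→1. L = 2223/1000 ≈ 2.2230.
Efficiency = H/L = 2.1884/2.2230 = 98.4%.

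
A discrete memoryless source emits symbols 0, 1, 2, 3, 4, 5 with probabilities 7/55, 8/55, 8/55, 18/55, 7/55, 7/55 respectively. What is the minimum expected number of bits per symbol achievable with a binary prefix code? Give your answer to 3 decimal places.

Repeatedly combine the two least-probable nodes; the expected code length is the sum of the merged weights.
merge 7/55 + 7/55 → 14/55
merge 7/55 + 8/55 → 3/11
merge 8/55 + 14/55 → 2/5
merge 3/11 + 18/55 → 3/5
merge 2/5 + 3/5 → 1
L = 14/55 + 3/11 + 2/5 + 3/5 + 1 = 139/55 ≈ 2.527 bits/symbol.

2.527 bits/symbol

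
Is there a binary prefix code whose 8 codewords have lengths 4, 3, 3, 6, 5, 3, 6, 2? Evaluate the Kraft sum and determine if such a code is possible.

0.75; yes

With common denominator 2^6 = 64: Σ 2^(−ℓᵢ) = 4/64 + 8/64 + 8/64 + 1/64 + 2/64 + 8/64 + 1/64 + 16/64 = 48/64 = 0.75.
Kraft's inequality requires Σ ≤ 1; here Σ = 0.75 ≤ 1, so such a prefix code exists.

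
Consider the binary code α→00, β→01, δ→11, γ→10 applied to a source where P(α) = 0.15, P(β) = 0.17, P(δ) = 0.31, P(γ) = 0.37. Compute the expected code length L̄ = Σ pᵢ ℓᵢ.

L̄ = Σ pᵢ·ℓᵢ = 0.15·2 + 0.17·2 + 0.31·2 + 0.37·2 = 2 bits/symbol.

2 bits/symbol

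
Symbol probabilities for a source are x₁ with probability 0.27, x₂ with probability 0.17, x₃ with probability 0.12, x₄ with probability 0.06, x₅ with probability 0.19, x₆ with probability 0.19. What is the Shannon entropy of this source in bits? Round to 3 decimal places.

2.466 bits

H = −Σ pᵢ log₂ pᵢ.
−0.27·log₂(0.27) = 0.5100
−0.17·log₂(0.17) = 0.4346
−0.12·log₂(0.12) = 0.3671
−0.06·log₂(0.06) = 0.2435
−0.19·log₂(0.19) = 0.4552
−0.19·log₂(0.19) = 0.4552
Sum ≈ 2.4657 → 2.466 bits.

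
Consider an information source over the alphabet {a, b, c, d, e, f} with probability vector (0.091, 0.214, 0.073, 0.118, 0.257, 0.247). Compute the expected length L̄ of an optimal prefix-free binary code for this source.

Repeatedly combine the two least-probable nodes; the expected code length is the sum of the merged weights.
merge 73/1000 + 91/1000 → 41/250
merge 59/500 + 41/250 → 141/500
merge 107/500 + 247/1000 → 461/1000
merge 257/1000 + 141/500 → 539/1000
merge 461/1000 + 539/1000 → 1
L = 41/250 + 141/500 + 461/1000 + 539/1000 + 1 = 1223/500 = 2.446 bits/symbol.

2.446 bits/symbol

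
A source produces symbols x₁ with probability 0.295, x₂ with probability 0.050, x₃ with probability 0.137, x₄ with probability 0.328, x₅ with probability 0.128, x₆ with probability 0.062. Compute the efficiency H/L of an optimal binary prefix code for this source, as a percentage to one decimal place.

97.1%

Entropy H = −Σ p log₂ p ≈ 2.2844 bits.
Huffman merges: 1/20+31/500→14/125; 14/125+16/125→6/25; 137/1000+6/25→377/1000; 59/200+41/125→623/1000; 377/1000+623/1000→1. L = 294/125 ≈ 2.3520.
Efficiency = H/L = 2.2844/2.3520 = 97.1%.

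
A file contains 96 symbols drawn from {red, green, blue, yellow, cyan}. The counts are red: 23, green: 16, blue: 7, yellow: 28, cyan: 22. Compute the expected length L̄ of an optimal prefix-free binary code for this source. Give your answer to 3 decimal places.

Probabilities are the counts divided by 96.
Repeatedly combine the two least-probable nodes; the expected code length is the sum of the merged weights.
merge 7/96 + 1/6 → 23/96
merge 11/48 + 23/96 → 15/32
merge 23/96 + 7/24 → 17/32
merge 15/32 + 17/32 → 1
L = 23/96 + 15/32 + 17/32 + 1 = 215/96 ≈ 2.240 bits/symbol.

2.240 bits/symbol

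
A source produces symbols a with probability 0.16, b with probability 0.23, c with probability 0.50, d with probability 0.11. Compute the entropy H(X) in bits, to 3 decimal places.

H = −Σ pᵢ log₂ pᵢ.
−0.16·log₂(0.16) = 0.4230
−0.23·log₂(0.23) = 0.4877
−0.50·log₂(0.50) = 0.5000
−0.11·log₂(0.11) = 0.3503
Sum ≈ 1.7610 → 1.761 bits.

1.761 bits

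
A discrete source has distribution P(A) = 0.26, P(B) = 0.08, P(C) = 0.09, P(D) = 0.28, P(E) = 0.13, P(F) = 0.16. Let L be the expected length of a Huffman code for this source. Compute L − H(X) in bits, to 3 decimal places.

0.031 bits

Entropy H = −Σ p log₂ p ≈ 2.4293 bits.
Huffman merges: 2/25+9/100→17/100; 13/100+4/25→29/100; 17/100+13/50→43/100; 7/25+29/100→57/100; 43/100+57/100→1. L = 123/50 ≈ 2.4600.
L − H = 2.4600 − 2.4293 = 0.031 bits.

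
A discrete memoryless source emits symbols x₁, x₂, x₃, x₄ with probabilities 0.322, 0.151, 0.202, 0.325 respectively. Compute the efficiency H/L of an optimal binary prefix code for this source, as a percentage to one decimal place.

Entropy H = −Σ p log₂ p ≈ 1.9314 bits.
Huffman merges: 151/1000+101/500→353/1000; 161/500+13/40→647/1000; 353/1000+647/1000→1. L = 2 ≈ 2.0000.
Efficiency = H/L = 1.9314/2.0000 = 96.6%.

96.6%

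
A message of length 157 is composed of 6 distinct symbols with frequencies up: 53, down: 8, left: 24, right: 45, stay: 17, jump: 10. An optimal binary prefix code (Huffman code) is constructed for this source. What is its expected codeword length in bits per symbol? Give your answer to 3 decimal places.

Probabilities are the counts divided by 157.
Repeatedly combine the two least-probable nodes; the expected code length is the sum of the merged weights.
merge 8/157 + 10/157 → 18/157
merge 17/157 + 18/157 → 35/157
merge 24/157 + 35/157 → 59/157
merge 45/157 + 53/157 → 98/157
merge 59/157 + 98/157 → 1
L = 18/157 + 35/157 + 59/157 + 98/157 + 1 = 367/157 ≈ 2.338 bits/symbol.

2.338 bits/symbol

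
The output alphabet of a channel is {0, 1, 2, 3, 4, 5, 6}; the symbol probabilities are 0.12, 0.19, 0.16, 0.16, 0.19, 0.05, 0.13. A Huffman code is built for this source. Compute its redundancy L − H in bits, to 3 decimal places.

Entropy H = −Σ p log₂ p ≈ 2.7223 bits.
Huffman merges: 1/20+3/25→17/100; 13/100+4/25→29/100; 4/25+17/100→33/100; 19/100+19/100→19/50; 29/100+33/100→31/50; 19/50+31/50→1. L = 279/100 ≈ 2.7900.
L − H = 2.7900 − 2.7223 = 0.068 bits.

0.068 bits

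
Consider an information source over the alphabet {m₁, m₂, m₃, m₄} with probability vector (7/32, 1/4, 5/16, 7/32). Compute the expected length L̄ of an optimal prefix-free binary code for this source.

Repeatedly combine the two least-probable nodes; the expected code length is the sum of the merged weights.
merge 7/32 + 7/32 → 7/16
merge 1/4 + 5/16 → 9/16
merge 7/16 + 9/16 → 1
L = 7/16 + 9/16 + 1 = 2 bits/symbol.

2 bits/symbol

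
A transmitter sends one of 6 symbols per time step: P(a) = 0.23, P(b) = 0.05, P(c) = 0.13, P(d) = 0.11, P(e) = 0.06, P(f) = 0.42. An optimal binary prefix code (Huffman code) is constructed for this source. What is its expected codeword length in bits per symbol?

2.26 bits/symbol

Repeatedly combine the two least-probable nodes; the expected code length is the sum of the merged weights.
merge 1/20 + 3/50 → 11/100
merge 11/100 + 11/100 → 11/50
merge 13/100 + 11/50 → 7/20
merge 23/100 + 7/20 → 29/50
merge 21/50 + 29/50 → 1
L = 11/100 + 11/50 + 7/20 + 29/50 + 1 = 113/50 = 2.26 bits/symbol.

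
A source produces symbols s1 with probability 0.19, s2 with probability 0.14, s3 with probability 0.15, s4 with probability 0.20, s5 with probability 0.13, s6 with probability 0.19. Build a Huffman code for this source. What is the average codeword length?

2.61 bits/symbol

Repeatedly combine the two least-probable nodes; the expected code length is the sum of the merged weights.
merge 13/100 + 7/50 → 27/100
merge 3/20 + 19/100 → 17/50
merge 19/100 + 1/5 → 39/100
merge 27/100 + 17/50 → 61/100
merge 39/100 + 61/100 → 1
L = 27/100 + 17/50 + 39/100 + 61/100 + 1 = 261/100 = 2.61 bits/symbol.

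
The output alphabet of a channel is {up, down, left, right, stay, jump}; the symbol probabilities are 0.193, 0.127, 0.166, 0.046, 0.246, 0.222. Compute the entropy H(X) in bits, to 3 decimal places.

2.450 bits

H = −Σ pᵢ log₂ pᵢ.
−0.193·log₂(0.193) = 0.4581
−0.127·log₂(0.127) = 0.3781
−0.166·log₂(0.166) = 0.4301
−0.046·log₂(0.046) = 0.2043
−0.246·log₂(0.246) = 0.4977
−0.222·log₂(0.222) = 0.4820
Sum ≈ 2.4503 → 2.450 bits.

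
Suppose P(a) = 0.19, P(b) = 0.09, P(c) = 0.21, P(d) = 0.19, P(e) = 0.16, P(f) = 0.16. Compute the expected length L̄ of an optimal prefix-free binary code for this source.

Repeatedly combine the two least-probable nodes; the expected code length is the sum of the merged weights.
merge 9/100 + 4/25 → 1/4
merge 4/25 + 19/100 → 7/20
merge 19/100 + 21/100 → 2/5
merge 1/4 + 7/20 → 3/5
merge 2/5 + 3/5 → 1
L = 1/4 + 7/20 + 2/5 + 3/5 + 1 = 13/5 = 2.6 bits/symbol.

2.6 bits/symbol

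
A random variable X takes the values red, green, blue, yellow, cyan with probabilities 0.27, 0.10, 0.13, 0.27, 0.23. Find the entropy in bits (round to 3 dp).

2.223 bits

H = −Σ pᵢ log₂ pᵢ.
−0.27·log₂(0.27) = 0.5100
−0.10·log₂(0.10) = 0.3322
−0.13·log₂(0.13) = 0.3826
−0.27·log₂(0.27) = 0.5100
−0.23·log₂(0.23) = 0.4877
Sum ≈ 2.2225 → 2.223 bits.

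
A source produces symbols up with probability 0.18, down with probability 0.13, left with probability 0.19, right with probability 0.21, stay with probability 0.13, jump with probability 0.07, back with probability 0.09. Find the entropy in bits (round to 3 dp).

H = −Σ pᵢ log₂ pᵢ.
−0.18·log₂(0.18) = 0.4453
−0.13·log₂(0.13) = 0.3826
−0.19·log₂(0.19) = 0.4552
−0.21·log₂(0.21) = 0.4728
−0.13·log₂(0.13) = 0.3826
−0.07·log₂(0.07) = 0.2686
−0.09·log₂(0.09) = 0.3127
Sum ≈ 2.7199 → 2.720 bits.

2.720 bits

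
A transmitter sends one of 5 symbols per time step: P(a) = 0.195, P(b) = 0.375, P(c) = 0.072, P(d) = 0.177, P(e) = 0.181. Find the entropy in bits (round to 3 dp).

H = −Σ pᵢ log₂ pᵢ.
−0.195·log₂(0.195) = 0.4599
−0.375·log₂(0.375) = 0.5306
−0.072·log₂(0.072) = 0.2733
−0.177·log₂(0.177) = 0.4422
−0.181·log₂(0.181) = 0.4463
Sum ≈ 2.1524 → 2.152 bits.

2.152 bits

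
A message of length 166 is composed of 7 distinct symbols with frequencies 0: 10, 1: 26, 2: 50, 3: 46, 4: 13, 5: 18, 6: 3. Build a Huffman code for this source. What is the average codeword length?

2.5 bits/symbol

Probabilities are the counts divided by 166.
Repeatedly combine the two least-probable nodes; the expected code length is the sum of the merged weights.
merge 3/166 + 5/83 → 13/166
merge 13/166 + 13/166 → 13/83
merge 9/83 + 13/83 → 22/83
merge 13/83 + 22/83 → 35/83
merge 23/83 + 25/83 → 48/83
merge 35/83 + 48/83 → 1
L = 13/166 + 13/83 + 22/83 + 35/83 + 48/83 + 1 = 5/2 = 2.5 bits/symbol.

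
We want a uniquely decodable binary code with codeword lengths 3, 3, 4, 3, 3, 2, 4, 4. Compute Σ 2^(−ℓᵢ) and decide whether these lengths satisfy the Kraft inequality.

With common denominator 2^4 = 16: Σ 2^(−ℓᵢ) = 2/16 + 2/16 + 1/16 + 2/16 + 2/16 + 4/16 + 1/16 + 1/16 = 15/16 = 0.9375.
Kraft's inequality requires Σ ≤ 1; here Σ = 0.9375 ≤ 1, so such a prefix code exists.

0.9375; yes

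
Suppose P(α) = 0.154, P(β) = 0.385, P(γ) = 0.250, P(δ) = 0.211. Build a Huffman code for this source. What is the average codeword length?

1.98 bits/symbol

Repeatedly combine the two least-probable nodes; the expected code length is the sum of the merged weights.
merge 77/500 + 211/1000 → 73/200
merge 1/4 + 73/200 → 123/200
merge 77/200 + 123/200 → 1
L = 73/200 + 123/200 + 1 = 99/50 = 1.98 bits/symbol.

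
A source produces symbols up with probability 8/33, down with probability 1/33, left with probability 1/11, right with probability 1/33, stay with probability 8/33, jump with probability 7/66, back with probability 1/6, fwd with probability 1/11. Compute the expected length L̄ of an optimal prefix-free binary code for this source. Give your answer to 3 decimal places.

Repeatedly combine the two least-probable nodes; the expected code length is the sum of the merged weights.
merge 1/33 + 1/33 → 2/33
merge 2/33 + 1/11 → 5/33
merge 1/11 + 7/66 → 13/66
merge 5/33 + 1/6 → 7/22
merge 13/66 + 8/33 → 29/66
merge 8/33 + 7/22 → 37/66
merge 29/66 + 37/66 → 1
L = 2/33 + 5/33 + 13/66 + 7/22 + 29/66 + 37/66 + 1 = 30/11 ≈ 2.727 bits/symbol.

2.727 bits/symbol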